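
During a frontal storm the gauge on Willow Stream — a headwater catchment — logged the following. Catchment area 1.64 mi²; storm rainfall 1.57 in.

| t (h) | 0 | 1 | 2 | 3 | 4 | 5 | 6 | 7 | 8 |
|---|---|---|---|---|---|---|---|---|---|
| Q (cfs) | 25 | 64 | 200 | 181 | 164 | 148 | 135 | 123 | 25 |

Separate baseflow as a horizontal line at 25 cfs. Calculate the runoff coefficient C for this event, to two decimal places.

ΣQ_DR = 840.0 cfs; V = ΣQ_DR·Δt = 3.024 × 10^6 ft³.
Runoff depth d = V / A = 0.7937 in.
C = d / P = 0.7937 / 1.57 = 0.51.

C ≈ 0.51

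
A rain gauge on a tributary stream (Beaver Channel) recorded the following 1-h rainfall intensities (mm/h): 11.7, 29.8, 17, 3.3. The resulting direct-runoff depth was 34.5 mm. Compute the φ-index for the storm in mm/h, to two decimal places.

φ ≈ 8.00 mm/h

Only the 3 blocks with intensity above φ contribute runoff: 11.7, 29.8, 17 mm/h.
Σ(I−φ)·Δt = d  ⇒  (11.7+29.8+17 − 3φ)·1 = 34.5
φ = (58.50 − 34.5/1) / 3 = 8.00 mm/h.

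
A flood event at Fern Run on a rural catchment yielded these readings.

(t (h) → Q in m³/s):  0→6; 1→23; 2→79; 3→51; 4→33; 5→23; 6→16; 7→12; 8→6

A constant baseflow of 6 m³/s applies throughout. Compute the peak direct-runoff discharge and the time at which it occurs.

Subtracting baseflow gives direct-runoff ordinates: 0.0, 17.0, 73.0, 45.0, 27.0, 17.0, 10.0, 6.0, 0.0 m³/s.
The maximum is 73.0 m³/s, occurring at the reading for t = 2 h.

Q_p = 73.0 m³/s at t = 2 h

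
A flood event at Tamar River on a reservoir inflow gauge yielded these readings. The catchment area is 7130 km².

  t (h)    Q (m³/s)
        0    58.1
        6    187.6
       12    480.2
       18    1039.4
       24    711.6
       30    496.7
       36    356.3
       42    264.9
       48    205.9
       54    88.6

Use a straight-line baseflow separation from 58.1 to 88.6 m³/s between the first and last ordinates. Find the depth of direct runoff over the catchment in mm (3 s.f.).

d ≈ 9.56 mm

Direct runoff: 0.00, 126.11, 415.32, 971.13, 639.94, 421.66, 277.87, 183.08, 120.69, 0.00 m³/s; ΣQ_DR = 3156 m³/s.
V = ΣQ_DR · Δt = 3156 × 21600 s = 6.817 × 10^7 m³.
Over A = 7130 km², depth = V / A = 9.56 mm.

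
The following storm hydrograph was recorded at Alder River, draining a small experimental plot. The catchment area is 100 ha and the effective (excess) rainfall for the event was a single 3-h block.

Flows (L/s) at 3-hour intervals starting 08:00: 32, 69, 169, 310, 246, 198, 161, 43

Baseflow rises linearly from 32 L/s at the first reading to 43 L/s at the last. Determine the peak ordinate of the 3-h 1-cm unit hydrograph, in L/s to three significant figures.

Direct runoff: 0.00, 35.43, 133.86, 273.29, 207.71, 158.14, 119.57, 0.00 L/s; ΣQ_DR = 928.0 L/s, peak = 273.29 L/s.
Runoff depth d = ΣQ_DR·Δt / A = 928.0 × 10800 / (100 ha) = 10.02 mm.
The 1-cm UH is the DRH scaled by (10 mm)/d, so U_p = 273.29 × 10/10.02 = 273 L/s.

U_p ≈ 273 L/s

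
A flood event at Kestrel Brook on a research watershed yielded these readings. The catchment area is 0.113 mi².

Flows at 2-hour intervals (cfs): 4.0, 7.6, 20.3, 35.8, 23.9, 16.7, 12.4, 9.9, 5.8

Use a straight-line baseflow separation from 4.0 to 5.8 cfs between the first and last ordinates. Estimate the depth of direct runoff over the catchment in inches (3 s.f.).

Direct runoff: 0.00, 3.38, 15.85, 31.12, 19.00, 11.57, 7.05, 4.33, 0.00 cfs; ΣQ_DR = 92.30 cfs.
V = ΣQ_DR · Δt = 92.30 × 7200 s = 6.646 × 10^5 ft³.
Over A = 0.113 mi², depth = V / A = 2.53 in.

d ≈ 2.53 in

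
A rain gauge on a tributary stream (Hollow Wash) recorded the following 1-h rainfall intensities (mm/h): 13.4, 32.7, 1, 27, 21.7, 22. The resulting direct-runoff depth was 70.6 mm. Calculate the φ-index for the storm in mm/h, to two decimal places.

Only the 5 blocks with intensity above φ contribute runoff: 13.4, 32.7, 27, 21.7, 22 mm/h.
Σ(I−φ)·Δt = d  ⇒  (13.4+32.7+27+21.7+22 − 5φ)·1 = 70.6
φ = (116.8 − 70.6/1) / 5 = 9.24 mm/h.

φ ≈ 9.24 mm/h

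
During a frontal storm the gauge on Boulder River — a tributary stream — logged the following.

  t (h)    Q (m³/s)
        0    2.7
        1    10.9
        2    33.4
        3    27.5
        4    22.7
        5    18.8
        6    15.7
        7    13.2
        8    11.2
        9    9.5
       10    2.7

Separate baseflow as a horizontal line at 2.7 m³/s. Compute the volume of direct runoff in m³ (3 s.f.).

Direct-runoff ordinates (Q − Q_b): 0.0, 8.2, 30.7, 24.8, 20.0, 16.1, 13.0, 10.5, 8.5, 6.8, 0.0 m³/s.
ΣQ_DR = 138.6 m³/s.
With Δt = 1 h = 3600 s, V = ΣQ_DR · Δt = 138.6 × 3600 = 4.99 × 10^5 m³.

V ≈ 4.99 × 10^5 m³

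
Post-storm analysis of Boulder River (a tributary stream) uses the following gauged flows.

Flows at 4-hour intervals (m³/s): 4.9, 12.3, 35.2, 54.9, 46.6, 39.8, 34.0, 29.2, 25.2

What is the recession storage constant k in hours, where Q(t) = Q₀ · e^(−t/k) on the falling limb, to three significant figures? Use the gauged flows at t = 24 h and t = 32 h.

k ≈ 26.7 h

On the falling limb, Q drops from 34.0 to 25.2 m³/s between t = 24 h and t = 32 h (Δt = 8 h).
k = −Δt / ln(Q₂/Q₁) = −8 / ln(25.2/34.0) = 26.7 h.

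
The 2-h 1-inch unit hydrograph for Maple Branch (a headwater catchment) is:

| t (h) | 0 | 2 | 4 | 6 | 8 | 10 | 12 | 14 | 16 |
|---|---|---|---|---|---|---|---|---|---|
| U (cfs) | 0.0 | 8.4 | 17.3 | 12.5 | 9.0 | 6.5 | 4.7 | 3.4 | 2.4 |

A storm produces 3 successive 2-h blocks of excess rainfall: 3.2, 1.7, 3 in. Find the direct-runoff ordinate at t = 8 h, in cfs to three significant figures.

Q ≈ 102 cfs

By discrete convolution, Q_j = Σ (P_i / 1 in) · U_{j−i}.
At t = 8 h (j=4): Q = (3.2/1)·9.0 + (1.7/1)·12.5 + (3/1)·17.3 = 102 cfs.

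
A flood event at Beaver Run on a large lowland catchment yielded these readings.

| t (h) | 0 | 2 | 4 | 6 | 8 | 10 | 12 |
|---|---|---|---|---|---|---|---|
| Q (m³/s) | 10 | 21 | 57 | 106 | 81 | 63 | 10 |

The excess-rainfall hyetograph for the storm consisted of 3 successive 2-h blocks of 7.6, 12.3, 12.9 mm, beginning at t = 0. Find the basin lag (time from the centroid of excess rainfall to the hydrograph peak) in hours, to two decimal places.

t_L ≈ 2.68 h

Centroid of excess rainfall: t_c = Σ P_i·t̄_i / ΣP_i = 3.3232 h (block centres at 1, 3, 5 h).
Hydrograph peak occurs at t = 6 h, so basin lag t_L = 6 − 3.3232 = 2.68 h.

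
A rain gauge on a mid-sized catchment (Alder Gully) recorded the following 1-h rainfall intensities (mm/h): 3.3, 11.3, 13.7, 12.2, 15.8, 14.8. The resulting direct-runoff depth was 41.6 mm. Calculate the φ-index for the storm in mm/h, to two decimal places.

φ ≈ 5.24 mm/h

Only the 5 blocks with intensity above φ contribute runoff: 11.3, 13.7, 12.2, 15.8, 14.8 mm/h.
Σ(I−φ)·Δt = d  ⇒  (11.3+13.7+12.2+15.8+14.8 − 5φ)·1 = 41.6
φ = (67.80 − 41.6/1) / 5 = 5.24 mm/h.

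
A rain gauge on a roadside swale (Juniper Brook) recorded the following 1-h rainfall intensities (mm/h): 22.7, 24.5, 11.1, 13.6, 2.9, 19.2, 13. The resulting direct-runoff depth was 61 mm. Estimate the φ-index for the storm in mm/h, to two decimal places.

φ ≈ 7.18 mm/h

Only the 6 blocks with intensity above φ contribute runoff: 22.7, 24.5, 11.1, 13.6, 19.2, 13 mm/h.
Σ(I−φ)·Δt = d  ⇒  (22.7+24.5+11.1+13.6+19.2+13 − 6φ)·1 = 61
φ = (104.1 − 61/1) / 6 = 7.18 mm/h.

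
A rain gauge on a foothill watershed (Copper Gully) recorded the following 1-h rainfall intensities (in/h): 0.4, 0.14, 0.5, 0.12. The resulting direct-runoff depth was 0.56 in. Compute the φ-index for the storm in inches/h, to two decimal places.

φ ≈ 0.17 in/h

Only the 2 blocks with intensity above φ contribute runoff: 0.4, 0.5 in/h.
Σ(I−φ)·Δt = d  ⇒  (0.4+0.5 − 2φ)·1 = 0.56
φ = (0.9000 − 0.56/1) / 2 = 0.17 in/h.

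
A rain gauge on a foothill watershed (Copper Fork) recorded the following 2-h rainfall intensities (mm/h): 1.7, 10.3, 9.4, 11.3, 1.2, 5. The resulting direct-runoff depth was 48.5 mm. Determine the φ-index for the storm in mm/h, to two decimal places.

φ ≈ 2.94 mm/h

Only the 4 blocks with intensity above φ contribute runoff: 10.3, 9.4, 11.3, 5 mm/h.
Σ(I−φ)·Δt = d  ⇒  (10.3+9.4+11.3+5 − 4φ)·2 = 48.5
φ = (36.00 − 48.5/2) / 4 = 2.94 mm/h.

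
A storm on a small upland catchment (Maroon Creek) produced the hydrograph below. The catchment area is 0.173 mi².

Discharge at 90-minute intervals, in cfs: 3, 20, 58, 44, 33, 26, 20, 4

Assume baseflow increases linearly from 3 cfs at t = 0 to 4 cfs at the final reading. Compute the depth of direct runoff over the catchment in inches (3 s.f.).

Direct runoff: 0.00, 16.86, 54.71, 40.57, 29.43, 22.29, 16.14, 0.00 cfs; ΣQ_DR = 180.0 cfs.
V = ΣQ_DR · Δt = 180.0 × 5400 s = 9.720 × 10^5 ft³.
Over A = 0.173 mi², depth = V / A = 2.42 in.

d ≈ 2.42 in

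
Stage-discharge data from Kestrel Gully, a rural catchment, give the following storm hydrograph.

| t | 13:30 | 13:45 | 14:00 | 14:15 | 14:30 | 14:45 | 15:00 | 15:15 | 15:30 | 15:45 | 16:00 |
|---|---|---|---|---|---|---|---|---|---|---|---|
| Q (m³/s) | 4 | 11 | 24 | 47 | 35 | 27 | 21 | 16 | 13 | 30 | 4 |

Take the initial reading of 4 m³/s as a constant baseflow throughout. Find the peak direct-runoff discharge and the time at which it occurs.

Q_p = 43.0 m³/s at t = 14:15

Subtracting baseflow gives direct-runoff ordinates: 0.0, 7.0, 20.0, 43.0, 31.0, 23.0, 17.0, 12.0, 9.0, 26.0, 0.0 m³/s.
The maximum is 43.0 m³/s, occurring at the reading for t = 14:15.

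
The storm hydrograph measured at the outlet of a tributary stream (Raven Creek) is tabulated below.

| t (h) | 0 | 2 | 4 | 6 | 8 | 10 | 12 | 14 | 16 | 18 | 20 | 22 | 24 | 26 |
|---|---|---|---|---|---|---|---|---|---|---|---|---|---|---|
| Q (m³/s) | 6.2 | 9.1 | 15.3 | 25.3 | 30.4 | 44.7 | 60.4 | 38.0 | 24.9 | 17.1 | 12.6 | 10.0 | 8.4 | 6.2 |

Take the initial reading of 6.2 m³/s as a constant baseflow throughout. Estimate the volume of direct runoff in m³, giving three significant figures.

Direct-runoff ordinates (Q − Q_b): 0.0, 2.9, 9.1, 19.1, 24.2, 38.5, 54.2, 31.8, 18.7, 10.9, 6.4, 3.8, 2.2, 0.0 m³/s.
ΣQ_DR = 221.8 m³/s.
With Δt = 2 h = 7200 s, V = ΣQ_DR · Δt = 221.8 × 7200 = 1.60 × 10^6 m³.

V ≈ 1.60 × 10^6 m³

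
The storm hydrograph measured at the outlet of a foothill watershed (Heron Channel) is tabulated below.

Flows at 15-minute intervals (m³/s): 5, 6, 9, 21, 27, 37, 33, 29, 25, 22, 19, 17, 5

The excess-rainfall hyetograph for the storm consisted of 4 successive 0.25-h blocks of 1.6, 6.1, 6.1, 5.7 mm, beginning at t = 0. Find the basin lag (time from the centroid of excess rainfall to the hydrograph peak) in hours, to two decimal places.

Centroid of excess rainfall: t_c = Σ P_i·t̄_i / ΣP_i = 0.5788 h (block centres at 0.125, 0.375, 0.625, 0.875 h).
Hydrograph peak occurs at t = 1.25 h, so basin lag t_L = 1.25 − 0.5788 = 0.67 h.

t_L ≈ 0.67 h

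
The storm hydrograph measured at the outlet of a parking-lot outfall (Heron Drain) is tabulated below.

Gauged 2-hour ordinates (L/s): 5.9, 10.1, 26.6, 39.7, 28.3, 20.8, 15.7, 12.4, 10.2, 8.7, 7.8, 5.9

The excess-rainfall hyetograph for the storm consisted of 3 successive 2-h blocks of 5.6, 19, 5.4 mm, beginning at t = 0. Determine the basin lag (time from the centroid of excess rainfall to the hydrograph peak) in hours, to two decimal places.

Centroid of excess rainfall: t_c = Σ P_i·t̄_i / ΣP_i = 2.9867 h (block centres at 1, 3, 5 h).
Hydrograph peak occurs at t = 6 h, so basin lag t_L = 6 − 2.9867 = 3.01 h.

t_L ≈ 3.01 h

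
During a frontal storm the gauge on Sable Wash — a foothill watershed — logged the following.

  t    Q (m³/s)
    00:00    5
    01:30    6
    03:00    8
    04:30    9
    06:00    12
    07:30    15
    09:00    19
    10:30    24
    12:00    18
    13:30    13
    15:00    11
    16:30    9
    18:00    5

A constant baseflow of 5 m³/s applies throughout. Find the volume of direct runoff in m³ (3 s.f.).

Direct-runoff ordinates (Q − Q_b): 0.0, 1.0, 3.0, 4.0, 7.0, 10.0, 14.0, 19.0, 13.0, 8.0, 6.0, 4.0, 0.0 m³/s.
ΣQ_DR = 89.00 m³/s.
With Δt = 1.5 h = 5400 s, V = ΣQ_DR · Δt = 89.00 × 5400 = 4.81 × 10^5 m³.

V ≈ 4.81 × 10^5 m³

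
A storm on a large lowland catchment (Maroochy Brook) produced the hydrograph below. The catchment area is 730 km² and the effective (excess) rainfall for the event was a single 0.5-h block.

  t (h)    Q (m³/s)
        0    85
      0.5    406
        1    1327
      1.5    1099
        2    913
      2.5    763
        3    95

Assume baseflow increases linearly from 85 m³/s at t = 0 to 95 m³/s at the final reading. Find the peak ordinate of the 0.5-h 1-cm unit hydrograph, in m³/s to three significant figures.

Direct runoff: 0.00, 319.33, 1238.67, 1009.00, 821.33, 669.67, 0.00 m³/s; ΣQ_DR = 4058 m³/s, peak = 1238.67 m³/s.
Runoff depth d = ΣQ_DR·Δt / A = 4058 × 1800 / (730 km²) = 10.01 mm.
The 1-cm UH is the DRH scaled by (10 mm)/d, so U_p = 1238.67 × 10/10.01 = 1240 m³/s.

U_p ≈ 1240 m³/s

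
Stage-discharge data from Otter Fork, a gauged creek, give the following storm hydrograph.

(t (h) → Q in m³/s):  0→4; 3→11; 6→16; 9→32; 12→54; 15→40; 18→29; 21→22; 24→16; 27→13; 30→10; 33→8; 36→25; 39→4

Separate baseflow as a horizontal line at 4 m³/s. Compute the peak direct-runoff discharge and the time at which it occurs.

Subtracting baseflow gives direct-runoff ordinates: 0.0, 7.0, 12.0, 28.0, 50.0, 36.0, 25.0, 18.0, 12.0, 9.0, 6.0, 4.0, 21.0, 0.0 m³/s.
The maximum is 50.0 m³/s, occurring at the reading for t = 12 h.

Q_p = 50.0 m³/s at t = 12 h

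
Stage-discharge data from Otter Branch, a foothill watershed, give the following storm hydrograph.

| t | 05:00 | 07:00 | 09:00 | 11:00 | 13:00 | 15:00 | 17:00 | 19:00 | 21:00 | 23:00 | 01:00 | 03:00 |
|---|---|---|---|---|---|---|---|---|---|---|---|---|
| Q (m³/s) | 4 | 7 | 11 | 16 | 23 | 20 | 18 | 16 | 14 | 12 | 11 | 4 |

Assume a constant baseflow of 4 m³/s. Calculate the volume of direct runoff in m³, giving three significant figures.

V ≈ 7.78 × 10^5 m³

Direct-runoff ordinates (Q − Q_b): 0.0, 3.0, 7.0, 12.0, 19.0, 16.0, 14.0, 12.0, 10.0, 8.0, 7.0, 0.0 m³/s.
ΣQ_DR = 108.0 m³/s.
With Δt = 2 h = 7200 s, V = ΣQ_DR · Δt = 108.0 × 7200 = 7.78 × 10^5 m³.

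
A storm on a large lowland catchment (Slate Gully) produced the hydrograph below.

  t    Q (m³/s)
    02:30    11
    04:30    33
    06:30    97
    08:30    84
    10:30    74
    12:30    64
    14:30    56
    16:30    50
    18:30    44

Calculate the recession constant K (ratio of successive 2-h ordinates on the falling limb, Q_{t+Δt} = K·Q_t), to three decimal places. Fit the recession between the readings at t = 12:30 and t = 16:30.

Using the recession-limb readings at t = 12:30 and t = 16:30: Q falls from 64 to 50 m³/s over 2 intervals.
K = (Q₂/Q₁)^(1/2) = (50/64)^(1/2) = 0.884.

K ≈ 0.884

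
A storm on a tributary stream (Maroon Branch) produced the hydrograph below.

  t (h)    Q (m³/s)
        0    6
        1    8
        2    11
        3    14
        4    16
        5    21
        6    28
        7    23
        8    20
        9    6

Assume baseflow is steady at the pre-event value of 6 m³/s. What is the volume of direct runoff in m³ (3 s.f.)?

V ≈ 3.35 × 10^5 m³

Direct-runoff ordinates (Q − Q_b): 0.0, 2.0, 5.0, 8.0, 10.0, 15.0, 22.0, 17.0, 14.0, 0.0 m³/s.
ΣQ_DR = 93.00 m³/s.
With Δt = 1 h = 3600 s, V = ΣQ_DR · Δt = 93.00 × 3600 = 3.35 × 10^5 m³.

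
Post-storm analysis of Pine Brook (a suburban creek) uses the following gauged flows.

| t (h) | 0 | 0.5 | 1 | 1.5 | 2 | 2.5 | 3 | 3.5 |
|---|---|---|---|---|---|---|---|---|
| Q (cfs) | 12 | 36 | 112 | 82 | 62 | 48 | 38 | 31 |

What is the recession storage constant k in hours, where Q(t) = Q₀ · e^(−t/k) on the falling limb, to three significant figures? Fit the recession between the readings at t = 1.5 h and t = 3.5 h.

On the falling limb, Q drops from 82 to 31 cfs between t = 1.5 h and t = 3.5 h (Δt = 2 h).
k = −Δt / ln(Q₂/Q₁) = −2 / ln(31/82) = 2.06 h.

k ≈ 2.06 h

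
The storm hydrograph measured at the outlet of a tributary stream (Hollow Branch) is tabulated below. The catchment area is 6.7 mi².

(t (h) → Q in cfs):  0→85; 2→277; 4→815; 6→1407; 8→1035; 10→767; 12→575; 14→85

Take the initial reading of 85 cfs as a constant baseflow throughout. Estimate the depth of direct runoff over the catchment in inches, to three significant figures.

Direct runoff: 0.0, 192.0, 730.0, 1322.0, 950.0, 682.0, 490.0, 0.0 cfs; ΣQ_DR = 4366 cfs.
V = ΣQ_DR · Δt = 4366 × 7200 s = 3.144 × 10^7 ft³.
Over A = 6.7 mi², depth = V / A = 2.02 in.

d ≈ 2.02 in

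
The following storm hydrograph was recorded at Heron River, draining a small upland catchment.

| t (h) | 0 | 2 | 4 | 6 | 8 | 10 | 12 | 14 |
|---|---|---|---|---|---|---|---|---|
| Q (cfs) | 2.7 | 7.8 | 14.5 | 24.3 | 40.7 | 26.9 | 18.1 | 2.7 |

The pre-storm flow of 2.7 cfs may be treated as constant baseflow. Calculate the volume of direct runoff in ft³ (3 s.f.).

Direct-runoff ordinates (Q − Q_b): 0.0, 5.1, 11.8, 21.6, 38.0, 24.2, 15.4, 0.0 cfs.
ΣQ_DR = 116.1 cfs.
With Δt = 2 h = 7200 s, V = ΣQ_DR · Δt = 116.1 × 7200 = 8.36 × 10^5 ft³.

V ≈ 8.36 × 10^5 ft³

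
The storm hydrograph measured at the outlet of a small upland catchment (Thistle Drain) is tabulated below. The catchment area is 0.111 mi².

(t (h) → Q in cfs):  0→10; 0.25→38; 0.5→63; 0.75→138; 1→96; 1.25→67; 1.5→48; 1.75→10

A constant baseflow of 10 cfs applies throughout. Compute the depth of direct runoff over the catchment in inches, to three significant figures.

d ≈ 1.36 in

Direct runoff: 0.0, 28.0, 53.0, 128.0, 86.0, 57.0, 38.0, 0.0 cfs; ΣQ_DR = 390.0 cfs.
V = ΣQ_DR · Δt = 390.0 × 900 s = 3.510 × 10^5 ft³.
Over A = 0.111 mi², depth = V / A = 1.36 in.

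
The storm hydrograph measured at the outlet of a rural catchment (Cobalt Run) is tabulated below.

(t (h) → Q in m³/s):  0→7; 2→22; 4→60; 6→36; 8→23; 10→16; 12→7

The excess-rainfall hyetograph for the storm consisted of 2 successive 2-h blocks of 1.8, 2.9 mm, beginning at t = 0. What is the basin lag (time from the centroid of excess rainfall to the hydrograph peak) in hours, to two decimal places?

t_L ≈ 1.77 h

Centroid of excess rainfall: t_c = Σ P_i·t̄_i / ΣP_i = 2.2340 h (block centres at 1, 3 h).
Hydrograph peak occurs at t = 4 h, so basin lag t_L = 4 − 2.2340 = 1.77 h.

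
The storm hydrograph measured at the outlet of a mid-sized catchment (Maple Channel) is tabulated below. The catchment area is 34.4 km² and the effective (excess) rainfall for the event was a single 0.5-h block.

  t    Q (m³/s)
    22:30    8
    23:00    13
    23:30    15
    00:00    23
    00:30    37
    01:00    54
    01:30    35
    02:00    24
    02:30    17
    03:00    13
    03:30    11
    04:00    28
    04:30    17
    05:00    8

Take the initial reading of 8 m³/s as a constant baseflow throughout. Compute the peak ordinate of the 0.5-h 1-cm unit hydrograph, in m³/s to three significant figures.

U_p ≈ 46.0 m³/s

Direct runoff: 0.0, 5.0, 7.0, 15.0, 29.0, 46.0, 27.0, 16.0, 9.0, 5.0, 3.0, 20.0, 9.0, 0.0 m³/s; ΣQ_DR = 191.0 m³/s, peak = 46.0 m³/s.
Runoff depth d = ΣQ_DR·Δt / A = 191.0 × 1800 / (34.4 km²) = 9.994 mm.
The 1-cm UH is the DRH scaled by (10 mm)/d, so U_p = 46.0 × 10/9.994 = 46.0 m³/s.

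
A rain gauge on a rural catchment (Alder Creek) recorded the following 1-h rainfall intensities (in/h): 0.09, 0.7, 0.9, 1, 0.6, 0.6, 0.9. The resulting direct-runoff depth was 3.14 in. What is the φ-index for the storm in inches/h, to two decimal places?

Only the 6 blocks with intensity above φ contribute runoff: 0.7, 0.9, 1, 0.6, 0.6, 0.9 in/h.
Σ(I−φ)·Δt = d  ⇒  (0.7+0.9+1+0.6+0.6+0.9 − 6φ)·1 = 3.14
φ = (4.700 − 3.14/1) / 6 = 0.26 in/h.

φ ≈ 0.26 in/h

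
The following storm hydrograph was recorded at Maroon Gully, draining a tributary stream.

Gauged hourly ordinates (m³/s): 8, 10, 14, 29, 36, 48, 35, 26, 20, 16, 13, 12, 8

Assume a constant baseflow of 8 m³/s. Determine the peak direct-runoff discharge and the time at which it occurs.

Q_p = 40.0 m³/s at t = 5 h

Subtracting baseflow gives direct-runoff ordinates: 0.0, 2.0, 6.0, 21.0, 28.0, 40.0, 27.0, 18.0, 12.0, 8.0, 5.0, 4.0, 0.0 m³/s.
The maximum is 40.0 m³/s, occurring at the reading for t = 5 h.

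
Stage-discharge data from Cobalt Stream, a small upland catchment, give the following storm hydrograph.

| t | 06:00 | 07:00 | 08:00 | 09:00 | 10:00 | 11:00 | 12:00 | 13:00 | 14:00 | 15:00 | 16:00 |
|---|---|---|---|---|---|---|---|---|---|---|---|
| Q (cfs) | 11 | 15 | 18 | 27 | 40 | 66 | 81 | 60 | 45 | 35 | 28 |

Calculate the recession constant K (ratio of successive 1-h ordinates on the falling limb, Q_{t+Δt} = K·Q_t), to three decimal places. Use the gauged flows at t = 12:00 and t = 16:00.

K ≈ 0.767

Using the recession-limb readings at t = 12:00 and t = 16:00: Q falls from 81 to 28 cfs over 4 intervals.
K = (Q₂/Q₁)^(1/4) = (28/81)^(1/4) = 0.767.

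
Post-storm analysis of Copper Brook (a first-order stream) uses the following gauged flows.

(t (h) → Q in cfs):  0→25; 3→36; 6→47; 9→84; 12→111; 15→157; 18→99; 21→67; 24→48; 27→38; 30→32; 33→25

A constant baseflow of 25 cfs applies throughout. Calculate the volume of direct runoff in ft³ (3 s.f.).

Direct-runoff ordinates (Q − Q_b): 0.0, 11.0, 22.0, 59.0, 86.0, 132.0, 74.0, 42.0, 23.0, 13.0, 7.0, 0.0 cfs.
ΣQ_DR = 469.0 cfs.
With Δt = 3 h = 10800 s, V = ΣQ_DR · Δt = 469.0 × 10800 = 5.07 × 10^6 ft³.

V ≈ 5.07 × 10^6 ft³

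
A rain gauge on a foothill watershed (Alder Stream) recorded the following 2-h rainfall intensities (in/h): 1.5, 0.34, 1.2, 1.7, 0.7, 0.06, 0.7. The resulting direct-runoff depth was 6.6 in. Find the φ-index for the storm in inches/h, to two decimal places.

Only the 5 blocks with intensity above φ contribute runoff: 1.5, 1.2, 1.7, 0.7, 0.7 in/h.
Σ(I−φ)·Δt = d  ⇒  (1.5+1.2+1.7+0.7+0.7 − 5φ)·2 = 6.6
φ = (5.800 − 6.6/2) / 5 = 0.50 in/h.

φ ≈ 0.50 in/h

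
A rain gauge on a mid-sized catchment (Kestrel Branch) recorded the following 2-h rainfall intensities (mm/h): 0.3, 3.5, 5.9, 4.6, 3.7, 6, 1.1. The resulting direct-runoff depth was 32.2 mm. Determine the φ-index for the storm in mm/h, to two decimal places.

φ ≈ 1.52 mm/h

Only the 5 blocks with intensity above φ contribute runoff: 3.5, 5.9, 4.6, 3.7, 6 mm/h.
Σ(I−φ)·Δt = d  ⇒  (3.5+5.9+4.6+3.7+6 − 5φ)·2 = 32.2
φ = (23.70 − 32.2/2) / 5 = 1.52 mm/h.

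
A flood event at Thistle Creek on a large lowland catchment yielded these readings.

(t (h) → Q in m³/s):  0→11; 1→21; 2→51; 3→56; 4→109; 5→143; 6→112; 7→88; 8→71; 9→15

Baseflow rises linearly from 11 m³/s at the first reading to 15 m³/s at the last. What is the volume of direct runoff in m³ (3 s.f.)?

Direct-runoff ordinates (Q − Q_b): 0.00, 9.56, 39.11, 43.67, 96.22, 129.78, 98.33, 73.89, 56.44, 0.00 m³/s.
ΣQ_DR = 547.0 m³/s.
With Δt = 1 h = 3600 s, V = ΣQ_DR · Δt = 547.0 × 3600 = 1.97 × 10^6 m³.

V ≈ 1.97 × 10^6 m³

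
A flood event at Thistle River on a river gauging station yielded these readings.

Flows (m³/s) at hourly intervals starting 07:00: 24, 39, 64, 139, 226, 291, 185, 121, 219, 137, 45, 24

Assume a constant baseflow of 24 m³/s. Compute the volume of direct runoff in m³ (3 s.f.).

V ≈ 4.41 × 10^6 m³

Direct-runoff ordinates (Q − Q_b): 0.0, 15.0, 40.0, 115.0, 202.0, 267.0, 161.0, 97.0, 195.0, 113.0, 21.0, 0.0 m³/s.
ΣQ_DR = 1226 m³/s.
With Δt = 1 h = 3600 s, V = ΣQ_DR · Δt = 1226 × 3600 = 4.41 × 10^6 m³.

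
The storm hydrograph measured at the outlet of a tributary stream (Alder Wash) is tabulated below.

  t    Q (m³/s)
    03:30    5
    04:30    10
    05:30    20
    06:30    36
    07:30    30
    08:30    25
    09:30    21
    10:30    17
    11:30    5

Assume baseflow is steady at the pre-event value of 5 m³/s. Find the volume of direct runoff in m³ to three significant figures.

Direct-runoff ordinates (Q − Q_b): 0.0, 5.0, 15.0, 31.0, 25.0, 20.0, 16.0, 12.0, 0.0 m³/s.
ΣQ_DR = 124.0 m³/s.
With Δt = 1 h = 3600 s, V = ΣQ_DR · Δt = 124.0 × 3600 = 4.46 × 10^5 m³.

V ≈ 4.46 × 10^5 m³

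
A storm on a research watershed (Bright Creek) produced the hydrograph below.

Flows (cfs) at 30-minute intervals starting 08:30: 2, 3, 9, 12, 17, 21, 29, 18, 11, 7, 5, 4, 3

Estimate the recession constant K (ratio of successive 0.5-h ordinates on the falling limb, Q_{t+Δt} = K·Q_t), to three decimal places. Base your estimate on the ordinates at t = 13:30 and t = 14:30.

K ≈ 0.775

Using the recession-limb readings at t = 13:30 and t = 14:30: Q falls from 5 to 3 cfs over 2 intervals.
K = (Q₂/Q₁)^(1/2) = (3/5)^(1/2) = 0.775.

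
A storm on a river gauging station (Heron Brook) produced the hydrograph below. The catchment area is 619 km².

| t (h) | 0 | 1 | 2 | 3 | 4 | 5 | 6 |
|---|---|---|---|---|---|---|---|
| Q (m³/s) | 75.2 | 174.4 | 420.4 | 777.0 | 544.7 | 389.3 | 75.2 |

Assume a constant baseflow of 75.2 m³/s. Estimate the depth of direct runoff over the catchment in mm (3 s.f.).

Direct runoff: 0.0, 99.2, 345.2, 701.8, 469.5, 314.1, 0.0 m³/s; ΣQ_DR = 1930 m³/s.
V = ΣQ_DR · Δt = 1930 × 3600 s = 6.947 × 10^6 m³.
Over A = 619 km², depth = V / A = 11.2 mm.

d ≈ 11.2 mm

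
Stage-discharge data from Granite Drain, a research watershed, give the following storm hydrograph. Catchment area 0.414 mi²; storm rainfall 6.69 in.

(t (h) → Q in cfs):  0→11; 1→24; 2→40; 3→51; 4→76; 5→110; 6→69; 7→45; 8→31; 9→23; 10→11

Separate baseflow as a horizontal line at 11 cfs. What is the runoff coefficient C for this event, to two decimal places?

ΣQ_DR = 370.0 cfs; V = ΣQ_DR·Δt = 1.332 × 10^6 ft³.
Runoff depth d = V / A = 1.385 in.
C = d / P = 1.385 / 6.69 = 0.21.

C ≈ 0.21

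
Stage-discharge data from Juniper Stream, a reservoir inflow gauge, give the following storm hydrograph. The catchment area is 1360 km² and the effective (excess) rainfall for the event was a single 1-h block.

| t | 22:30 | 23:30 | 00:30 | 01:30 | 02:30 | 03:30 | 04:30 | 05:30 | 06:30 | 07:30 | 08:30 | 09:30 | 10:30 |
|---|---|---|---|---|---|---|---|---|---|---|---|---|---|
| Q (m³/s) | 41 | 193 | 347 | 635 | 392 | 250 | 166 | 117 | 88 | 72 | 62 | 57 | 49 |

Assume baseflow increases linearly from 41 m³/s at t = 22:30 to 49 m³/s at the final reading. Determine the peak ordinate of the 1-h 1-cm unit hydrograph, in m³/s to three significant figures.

U_p ≈ 1190 m³/s

Direct runoff: 0.00, 151.33, 304.67, 592.00, 348.33, 205.67, 121.00, 71.33, 41.67, 25.00, 14.33, 8.67, 0.00 m³/s; ΣQ_DR = 1884 m³/s, peak = 592.00 m³/s.
Runoff depth d = ΣQ_DR·Δt / A = 1884 × 3600 / (1360 km²) = 4.987 mm.
The 1-cm UH is the DRH scaled by (10 mm)/d, so U_p = 592.00 × 10/4.987 = 1190 m³/s.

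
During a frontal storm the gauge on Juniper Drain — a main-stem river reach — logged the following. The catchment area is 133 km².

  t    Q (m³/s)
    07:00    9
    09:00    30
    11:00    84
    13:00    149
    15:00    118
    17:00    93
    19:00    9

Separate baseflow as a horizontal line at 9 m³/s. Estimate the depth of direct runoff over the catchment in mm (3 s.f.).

d ≈ 23.2 mm

Direct runoff: 0.0, 21.0, 75.0, 140.0, 109.0, 84.0, 0.0 m³/s; ΣQ_DR = 429.0 m³/s.
V = ΣQ_DR · Δt = 429.0 × 7200 s = 3.089 × 10^6 m³.
Over A = 133 km², depth = V / A = 23.2 mm.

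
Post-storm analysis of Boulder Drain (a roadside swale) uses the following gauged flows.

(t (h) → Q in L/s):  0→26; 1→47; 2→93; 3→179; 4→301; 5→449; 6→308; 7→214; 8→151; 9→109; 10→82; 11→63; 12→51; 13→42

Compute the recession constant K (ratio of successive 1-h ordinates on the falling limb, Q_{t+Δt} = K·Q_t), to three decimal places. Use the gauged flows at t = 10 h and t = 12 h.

Using the recession-limb readings at t = 10 h and t = 12 h: Q falls from 82 to 51 L/s over 2 intervals.
K = (Q₂/Q₁)^(1/2) = (51/82)^(1/2) = 0.789.

K ≈ 0.789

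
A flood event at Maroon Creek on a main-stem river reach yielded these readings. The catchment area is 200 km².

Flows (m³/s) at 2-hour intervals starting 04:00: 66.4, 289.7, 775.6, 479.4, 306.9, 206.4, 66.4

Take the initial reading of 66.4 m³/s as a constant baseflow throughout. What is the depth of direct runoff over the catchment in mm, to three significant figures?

d ≈ 62.1 mm

Direct runoff: 0.0, 223.3, 709.2, 413.0, 240.5, 140.0, 0.0 m³/s; ΣQ_DR = 1726 m³/s.
V = ΣQ_DR · Δt = 1726 × 7200 s = 1.243 × 10^7 m³.
Over A = 200 km², depth = V / A = 62.1 mm.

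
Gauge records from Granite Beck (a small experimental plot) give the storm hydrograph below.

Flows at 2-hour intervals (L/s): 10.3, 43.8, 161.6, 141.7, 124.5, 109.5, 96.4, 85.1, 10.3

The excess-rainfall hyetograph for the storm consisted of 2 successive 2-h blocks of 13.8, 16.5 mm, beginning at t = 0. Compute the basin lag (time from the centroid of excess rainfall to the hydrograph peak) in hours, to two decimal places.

t_L ≈ 1.91 h

Centroid of excess rainfall: t_c = Σ P_i·t̄_i / ΣP_i = 2.0891 h (block centres at 1, 3 h).
Hydrograph peak occurs at t = 4 h, so basin lag t_L = 4 − 2.0891 = 1.91 h.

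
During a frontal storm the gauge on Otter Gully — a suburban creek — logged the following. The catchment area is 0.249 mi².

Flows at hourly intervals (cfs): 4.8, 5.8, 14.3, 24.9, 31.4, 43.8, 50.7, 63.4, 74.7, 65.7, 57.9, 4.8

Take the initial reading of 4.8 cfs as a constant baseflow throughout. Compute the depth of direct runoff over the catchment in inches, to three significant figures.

d ≈ 2.39 in

Direct runoff: 0.0, 1.0, 9.5, 20.1, 26.6, 39.0, 45.9, 58.6, 69.9, 60.9, 53.1, 0.0 cfs; ΣQ_DR = 384.6 cfs.
V = ΣQ_DR · Δt = 384.6 × 3600 s = 1.385 × 10^6 ft³.
Over A = 0.249 mi², depth = V / A = 2.39 in.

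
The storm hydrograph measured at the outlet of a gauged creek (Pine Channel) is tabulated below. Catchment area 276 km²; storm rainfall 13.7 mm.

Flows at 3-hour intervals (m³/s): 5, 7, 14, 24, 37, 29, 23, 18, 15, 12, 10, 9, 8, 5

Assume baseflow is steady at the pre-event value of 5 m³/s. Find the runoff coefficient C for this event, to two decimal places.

C ≈ 0.42

ΣQ_DR = 146.0 m³/s; V = ΣQ_DR·Δt = 1.577 × 10^6 m³.
Runoff depth d = V / A = 5.713 mm.
C = d / P = 5.713 / 13.7 = 0.42.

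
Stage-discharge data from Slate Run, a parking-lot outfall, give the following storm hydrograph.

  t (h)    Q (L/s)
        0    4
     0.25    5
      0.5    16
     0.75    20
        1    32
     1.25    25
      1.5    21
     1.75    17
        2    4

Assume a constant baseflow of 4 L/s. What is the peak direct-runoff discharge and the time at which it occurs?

Q_p = 28.0 L/s at t = 1 h

Subtracting baseflow gives direct-runoff ordinates: 0.0, 1.0, 12.0, 16.0, 28.0, 21.0, 17.0, 13.0, 0.0 L/s.
The maximum is 28.0 L/s, occurring at the reading for t = 1 h.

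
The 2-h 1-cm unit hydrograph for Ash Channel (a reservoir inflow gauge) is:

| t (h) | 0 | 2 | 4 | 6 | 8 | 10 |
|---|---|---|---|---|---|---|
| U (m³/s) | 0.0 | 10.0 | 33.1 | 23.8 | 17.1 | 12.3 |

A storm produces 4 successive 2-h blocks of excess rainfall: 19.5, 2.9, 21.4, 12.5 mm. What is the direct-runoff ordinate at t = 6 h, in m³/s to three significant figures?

Q ≈ 77.4 m³/s

By discrete convolution, Q_j = Σ (P_i / 10 mm) · U_{j−i}.
At t = 6 h (j=3): Q = (19.5/10)·23.8 + (2.9/10)·33.1 + (21.4/10)·10.0 + (12.5/10)·0.0 = 77.4 m³/s.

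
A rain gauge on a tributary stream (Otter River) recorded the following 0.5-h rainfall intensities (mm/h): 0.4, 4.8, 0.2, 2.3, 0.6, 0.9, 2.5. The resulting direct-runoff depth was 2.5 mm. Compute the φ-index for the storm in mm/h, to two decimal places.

φ ≈ 1.53 mm/h

Only the 3 blocks with intensity above φ contribute runoff: 4.8, 2.3, 2.5 mm/h.
Σ(I−φ)·Δt = d  ⇒  (4.8+2.3+2.5 − 3φ)·0.5 = 2.5
φ = (9.600 − 2.5/0.5) / 3 = 1.53 mm/h.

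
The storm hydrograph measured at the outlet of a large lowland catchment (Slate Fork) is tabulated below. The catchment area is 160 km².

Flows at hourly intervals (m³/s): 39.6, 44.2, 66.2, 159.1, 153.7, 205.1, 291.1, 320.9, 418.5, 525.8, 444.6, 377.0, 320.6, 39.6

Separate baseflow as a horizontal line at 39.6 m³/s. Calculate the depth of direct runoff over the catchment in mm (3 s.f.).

Direct runoff: 0.0, 4.6, 26.6, 119.5, 114.1, 165.5, 251.5, 281.3, 378.9, 486.2, 405.0, 337.4, 281.0, 0.0 m³/s; ΣQ_DR = 2852 m³/s.
V = ΣQ_DR · Δt = 2852 × 3600 s = 1.027 × 10^7 m³.
Over A = 160 km², depth = V / A = 64.2 mm.

d ≈ 64.2 mm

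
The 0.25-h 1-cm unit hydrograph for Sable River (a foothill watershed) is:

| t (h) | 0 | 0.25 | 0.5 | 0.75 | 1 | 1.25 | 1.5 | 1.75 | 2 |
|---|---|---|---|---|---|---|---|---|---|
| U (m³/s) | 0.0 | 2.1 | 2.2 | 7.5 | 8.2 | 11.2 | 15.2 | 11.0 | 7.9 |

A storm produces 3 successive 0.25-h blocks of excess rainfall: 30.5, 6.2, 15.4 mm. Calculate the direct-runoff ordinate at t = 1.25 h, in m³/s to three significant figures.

By discrete convolution, Q_j = Σ (P_i / 10 mm) · U_{j−i}.
At t = 1.25 h (j=5): Q = (30.5/10)·11.2 + (6.2/10)·8.2 + (15.4/10)·7.5 = 50.8 m³/s.

Q ≈ 50.8 m³/s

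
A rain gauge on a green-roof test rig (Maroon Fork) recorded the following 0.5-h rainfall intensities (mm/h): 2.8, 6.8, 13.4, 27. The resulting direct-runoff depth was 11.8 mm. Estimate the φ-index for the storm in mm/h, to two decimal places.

φ ≈ 8.40 mm/h

Only the 2 blocks with intensity above φ contribute runoff: 13.4, 27 mm/h.
Σ(I−φ)·Δt = d  ⇒  (13.4+27 − 2φ)·0.5 = 11.8
φ = (40.40 − 11.8/0.5) / 2 = 8.40 mm/h.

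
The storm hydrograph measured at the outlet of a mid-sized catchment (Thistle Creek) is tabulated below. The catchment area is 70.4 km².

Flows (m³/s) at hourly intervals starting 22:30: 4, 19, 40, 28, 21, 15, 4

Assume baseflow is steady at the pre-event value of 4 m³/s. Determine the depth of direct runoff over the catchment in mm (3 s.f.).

Direct runoff: 0.0, 15.0, 36.0, 24.0, 17.0, 11.0, 0.0 m³/s; ΣQ_DR = 103.0 m³/s.
V = ΣQ_DR · Δt = 103.0 × 3600 s = 3.708 × 10^5 m³.
Over A = 70.4 km², depth = V / A = 5.27 mm.

d ≈ 5.27 mm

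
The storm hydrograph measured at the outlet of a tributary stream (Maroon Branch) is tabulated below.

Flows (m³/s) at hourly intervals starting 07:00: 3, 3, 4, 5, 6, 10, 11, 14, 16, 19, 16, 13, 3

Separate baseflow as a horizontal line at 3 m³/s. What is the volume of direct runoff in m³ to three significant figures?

V ≈ 3.02 × 10^5 m³

Direct-runoff ordinates (Q − Q_b): 0.0, 0.0, 1.0, 2.0, 3.0, 7.0, 8.0, 11.0, 13.0, 16.0, 13.0, 10.0, 0.0 m³/s.
ΣQ_DR = 84.00 m³/s.
With Δt = 1 h = 3600 s, V = ΣQ_DR · Δt = 84.00 × 3600 = 3.02 × 10^5 m³.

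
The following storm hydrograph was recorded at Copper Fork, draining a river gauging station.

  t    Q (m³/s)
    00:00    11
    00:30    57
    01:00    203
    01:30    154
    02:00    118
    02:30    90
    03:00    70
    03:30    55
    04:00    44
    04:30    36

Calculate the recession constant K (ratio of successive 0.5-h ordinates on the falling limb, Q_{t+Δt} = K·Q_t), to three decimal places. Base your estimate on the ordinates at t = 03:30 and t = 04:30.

Using the recession-limb readings at t = 03:30 and t = 04:30: Q falls from 55 to 36 m³/s over 2 intervals.
K = (Q₂/Q₁)^(1/2) = (36/55)^(1/2) = 0.809.

K ≈ 0.809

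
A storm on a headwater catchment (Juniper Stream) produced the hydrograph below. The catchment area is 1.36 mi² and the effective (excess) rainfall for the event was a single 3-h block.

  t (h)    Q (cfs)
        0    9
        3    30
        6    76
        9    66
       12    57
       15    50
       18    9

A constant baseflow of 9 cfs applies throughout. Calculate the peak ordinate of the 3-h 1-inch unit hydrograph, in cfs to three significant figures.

Direct runoff: 0.0, 21.0, 67.0, 57.0, 48.0, 41.0, 0.0 cfs; ΣQ_DR = 234.0 cfs, peak = 67.0 cfs.
Runoff depth d = ΣQ_DR·Δt / A = 234.0 × 10800 / (1.36 mi²) = 0.7999 in.
The 1-inch UH is the DRH scaled by (1 in)/d, so U_p = 67.0 × 1/0.7999 = 83.8 cfs.

U_p ≈ 83.8 cfs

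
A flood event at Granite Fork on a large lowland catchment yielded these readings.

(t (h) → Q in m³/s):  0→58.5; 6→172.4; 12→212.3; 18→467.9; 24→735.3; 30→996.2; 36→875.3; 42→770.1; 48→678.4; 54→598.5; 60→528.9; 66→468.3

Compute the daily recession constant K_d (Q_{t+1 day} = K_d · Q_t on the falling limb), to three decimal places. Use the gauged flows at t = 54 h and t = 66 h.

K_d ≈ 0.612

Between t = 54 h and t = 66 h the flow falls from 598.5 to 468.3 m³/s over 2×6 h = 12 h.
Per-interval ratio K = (468.3/598.5)^(1/2) = 0.8846; K_d = K^(24/6) = 0.612.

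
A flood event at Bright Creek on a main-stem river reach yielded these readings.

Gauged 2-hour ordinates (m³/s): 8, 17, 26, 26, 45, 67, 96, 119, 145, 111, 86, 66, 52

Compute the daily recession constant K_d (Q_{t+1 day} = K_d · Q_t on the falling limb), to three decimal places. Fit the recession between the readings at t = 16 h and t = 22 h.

Between t = 16 h and t = 22 h the flow falls from 145 to 66 m³/s over 3×2 h = 6 h.
Per-interval ratio K = (66/145)^(1/3) = 0.7692; K_d = K^(24/2) = 0.043.

K_d ≈ 0.043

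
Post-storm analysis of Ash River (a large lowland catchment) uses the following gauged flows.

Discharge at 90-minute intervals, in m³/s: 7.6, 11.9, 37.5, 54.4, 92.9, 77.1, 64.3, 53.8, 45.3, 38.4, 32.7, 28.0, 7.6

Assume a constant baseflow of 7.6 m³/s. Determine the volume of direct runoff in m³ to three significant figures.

Direct-runoff ordinates (Q − Q_b): 0.0, 4.3, 29.9, 46.8, 85.3, 69.5, 56.7, 46.2, 37.7, 30.8, 25.1, 20.4, 0.0 m³/s.
ΣQ_DR = 452.7 m³/s.
With Δt = 1.5 h = 5400 s, V = ΣQ_DR · Δt = 452.7 × 5400 = 2.44 × 10^6 m³.

V ≈ 2.44 × 10^6 m³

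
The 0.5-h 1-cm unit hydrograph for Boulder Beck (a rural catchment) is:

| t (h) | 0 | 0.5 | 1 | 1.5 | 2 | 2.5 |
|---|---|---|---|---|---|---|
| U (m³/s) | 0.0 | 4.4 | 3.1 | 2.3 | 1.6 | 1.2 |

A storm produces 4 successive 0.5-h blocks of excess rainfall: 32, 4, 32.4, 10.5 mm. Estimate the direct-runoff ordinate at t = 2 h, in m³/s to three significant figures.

Q ≈ 20.7 m³/s

By discrete convolution, Q_j = Σ (P_i / 10 mm) · U_{j−i}.
At t = 2 h (j=4): Q = (32/10)·1.6 + (4/10)·2.3 + (32.4/10)·3.1 + (10.5/10)·4.4 = 20.7 m³/s.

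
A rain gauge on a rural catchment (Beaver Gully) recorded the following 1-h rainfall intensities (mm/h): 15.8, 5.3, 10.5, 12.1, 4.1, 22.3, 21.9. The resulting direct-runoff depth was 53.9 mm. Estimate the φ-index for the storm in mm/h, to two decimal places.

Only the 5 blocks with intensity above φ contribute runoff: 15.8, 10.5, 12.1, 22.3, 21.9 mm/h.
Σ(I−φ)·Δt = d  ⇒  (15.8+10.5+12.1+22.3+21.9 − 5φ)·1 = 53.9
φ = (82.60 − 53.9/1) / 5 = 5.74 mm/h.

φ ≈ 5.74 mm/h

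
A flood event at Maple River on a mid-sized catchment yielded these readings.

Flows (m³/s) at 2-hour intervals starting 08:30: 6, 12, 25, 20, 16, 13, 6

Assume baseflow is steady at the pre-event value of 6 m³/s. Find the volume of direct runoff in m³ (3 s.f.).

V ≈ 4.03 × 10^5 m³

Direct-runoff ordinates (Q − Q_b): 0.0, 6.0, 19.0, 14.0, 10.0, 7.0, 0.0 m³/s.
ΣQ_DR = 56.00 m³/s.
With Δt = 2 h = 7200 s, V = ΣQ_DR · Δt = 56.00 × 7200 = 4.03 × 10^5 m³.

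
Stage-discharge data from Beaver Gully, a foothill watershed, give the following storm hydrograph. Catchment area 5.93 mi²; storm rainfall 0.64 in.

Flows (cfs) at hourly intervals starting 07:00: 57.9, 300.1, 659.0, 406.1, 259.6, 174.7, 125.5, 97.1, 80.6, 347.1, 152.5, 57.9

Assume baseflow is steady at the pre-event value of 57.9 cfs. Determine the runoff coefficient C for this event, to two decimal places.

ΣQ_DR = 2023 cfs; V = ΣQ_DR·Δt = 7.284 × 10^6 ft³.
Runoff depth d = V / A = 0.5287 in.
C = d / P = 0.5287 / 0.64 = 0.83.

C ≈ 0.83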